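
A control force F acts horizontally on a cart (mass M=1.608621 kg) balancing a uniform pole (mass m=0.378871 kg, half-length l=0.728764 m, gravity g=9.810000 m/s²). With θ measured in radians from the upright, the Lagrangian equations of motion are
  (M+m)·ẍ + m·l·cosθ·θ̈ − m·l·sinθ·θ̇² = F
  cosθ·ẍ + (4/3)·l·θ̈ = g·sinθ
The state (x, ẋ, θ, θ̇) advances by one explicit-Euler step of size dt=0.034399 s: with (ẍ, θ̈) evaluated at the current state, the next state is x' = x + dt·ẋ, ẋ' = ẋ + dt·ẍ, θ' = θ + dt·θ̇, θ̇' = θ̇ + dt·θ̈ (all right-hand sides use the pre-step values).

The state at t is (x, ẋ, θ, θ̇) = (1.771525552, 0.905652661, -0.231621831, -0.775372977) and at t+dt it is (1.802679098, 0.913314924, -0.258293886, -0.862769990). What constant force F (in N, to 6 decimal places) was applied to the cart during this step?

ẍ = (ẋ'−ẋ)/dt = (0.913314924−0.905652661)/0.034399 = 0.222747
θ̈ = (θ̇'−θ̇)/dt = (-0.862769990−-0.775372977)/0.034399 = -2.540685
sinθ=-0.229556, cosθ=0.973295
F = (M+m)·ẍ + m·l·cosθ·θ̈ − m·l·sinθ·θ̇² = 0.442707 + -0.682769 − -0.038106 = -0.201956

F = -0.201956 N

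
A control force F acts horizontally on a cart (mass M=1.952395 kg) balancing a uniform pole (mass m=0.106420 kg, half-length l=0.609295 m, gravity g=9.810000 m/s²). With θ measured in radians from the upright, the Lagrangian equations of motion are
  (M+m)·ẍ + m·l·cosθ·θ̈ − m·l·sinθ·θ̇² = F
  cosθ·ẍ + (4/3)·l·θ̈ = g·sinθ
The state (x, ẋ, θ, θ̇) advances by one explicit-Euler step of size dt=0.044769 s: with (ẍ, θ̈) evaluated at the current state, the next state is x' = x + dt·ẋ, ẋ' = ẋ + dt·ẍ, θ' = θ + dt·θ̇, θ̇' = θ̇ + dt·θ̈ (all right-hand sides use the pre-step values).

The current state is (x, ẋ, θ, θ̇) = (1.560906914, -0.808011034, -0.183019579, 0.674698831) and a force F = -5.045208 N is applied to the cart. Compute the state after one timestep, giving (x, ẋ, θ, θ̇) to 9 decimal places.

sinθ=-0.181999546, cosθ=0.983298614
temp = (F + m·l·θ̇²·sinθ)/(M+m) = (-5.045208 + -0.005372063)/2.058815 = -2.453149051
θ̈ = (g·sinθ − cosθ·temp)/(l·(4/3 − m·cos²θ/(M+m))) = 0.801545900
ẍ = temp − m·l·θ̈·cosθ/(M+m) = -2.477971656
Euler: x'=1.560906914+0.044769·-0.808011034=1.524733068, ẋ'=-0.808011034+0.044769·-2.477971656=-0.918947347
       θ'=-0.183019579+0.044769·0.674698831=-0.152813987, θ̇'=0.674698831+0.044769·0.801545900=0.710583239

(1.524733068, -0.918947347, -0.152813987, 0.710583239)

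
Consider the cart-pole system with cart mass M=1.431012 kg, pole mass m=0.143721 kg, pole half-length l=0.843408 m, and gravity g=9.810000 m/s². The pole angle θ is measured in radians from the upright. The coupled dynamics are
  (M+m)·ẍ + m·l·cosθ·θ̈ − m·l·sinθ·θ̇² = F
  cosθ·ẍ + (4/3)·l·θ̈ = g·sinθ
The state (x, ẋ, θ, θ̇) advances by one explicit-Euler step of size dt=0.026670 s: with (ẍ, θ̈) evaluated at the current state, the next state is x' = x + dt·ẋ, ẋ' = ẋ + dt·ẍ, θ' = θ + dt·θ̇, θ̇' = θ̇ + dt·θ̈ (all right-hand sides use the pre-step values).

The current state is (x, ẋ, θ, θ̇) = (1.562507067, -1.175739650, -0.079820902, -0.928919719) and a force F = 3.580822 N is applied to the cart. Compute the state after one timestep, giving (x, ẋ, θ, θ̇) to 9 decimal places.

sinθ=-0.079736167, cosθ=0.996816003
temp = (F + m·l·θ̇²·sinθ)/(M+m) = (3.580822 + -0.008340069)/1.574733 = 2.268627082
θ̈ = (g·sinθ − cosθ·temp)/(l·(4/3 − m·cos²θ/(M+m))) = -2.904052169
ẍ = temp − m·l·θ̈·cosθ/(M+m) = 2.491455426
Euler: x'=1.562507067+0.026670·-1.175739650=1.531150091, ẋ'=-1.175739650+0.026670·2.491455426=-1.109292534
       θ'=-0.079820902+0.026670·-0.928919719=-0.104595191, θ̇'=-0.928919719+0.026670·-2.904052169=-1.006370790

(1.531150091, -1.109292534, -0.104595191, -1.006370790)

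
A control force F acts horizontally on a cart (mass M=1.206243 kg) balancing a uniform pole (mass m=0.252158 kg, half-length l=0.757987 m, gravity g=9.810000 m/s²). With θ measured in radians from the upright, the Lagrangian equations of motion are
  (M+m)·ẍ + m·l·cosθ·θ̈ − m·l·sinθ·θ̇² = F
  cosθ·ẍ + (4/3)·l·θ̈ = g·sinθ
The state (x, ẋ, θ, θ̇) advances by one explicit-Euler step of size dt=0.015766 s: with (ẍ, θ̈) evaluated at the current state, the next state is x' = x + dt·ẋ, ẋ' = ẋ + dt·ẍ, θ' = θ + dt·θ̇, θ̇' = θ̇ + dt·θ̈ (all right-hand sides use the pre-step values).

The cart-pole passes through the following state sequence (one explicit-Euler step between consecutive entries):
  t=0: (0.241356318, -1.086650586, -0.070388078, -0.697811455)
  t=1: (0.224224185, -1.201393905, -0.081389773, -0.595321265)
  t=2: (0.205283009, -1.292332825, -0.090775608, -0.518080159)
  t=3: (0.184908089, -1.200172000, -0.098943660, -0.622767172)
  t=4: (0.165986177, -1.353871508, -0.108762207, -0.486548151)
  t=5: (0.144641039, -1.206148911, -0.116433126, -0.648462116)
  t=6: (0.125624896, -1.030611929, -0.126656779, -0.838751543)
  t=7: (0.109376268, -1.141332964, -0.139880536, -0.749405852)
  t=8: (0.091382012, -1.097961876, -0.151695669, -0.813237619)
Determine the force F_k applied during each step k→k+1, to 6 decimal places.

step 0→1:
  ẍ = (ẋ'−ẋ)/dt = (-1.201393905−-1.086650586)/0.015766 = -7.277897
  θ̈ = (θ̇'−θ̇)/dt = (-0.595321265−-0.697811455)/0.015766 = 6.500710
  sinθ=-0.070330, cosθ=0.997524
  F = (M+m)·ẍ + m·l·cosθ·θ̈ − m·l·sinθ·θ̇² = -10.614092 + 1.239420 − -0.006546 = -9.368126
step 1→2:
  ẍ = (ẋ'−ẋ)/dt = (-1.292332825−-1.201393905)/0.015766 = -5.768040
  θ̈ = (θ̇'−θ̇)/dt = (-0.518080159−-0.595321265)/0.015766 = 4.899220
  sinθ=-0.081300, cosθ=0.996690
  F = (M+m)·ẍ + m·l·cosθ·θ̈ − m·l·sinθ·θ̇² = -8.412116 + 0.933300 − -0.005507 = -7.473308
step 2→3:
  ẍ = (ẋ'−ẋ)/dt = (-1.200172000−-1.292332825)/0.015766 = 5.845543
  θ̈ = (θ̇'−θ̇)/dt = (-0.622767172−-0.518080159)/0.015766 = -6.640049
  sinθ=-0.090651, cosθ=0.995883
  F = (M+m)·ẍ + m·l·cosθ·θ̈ − m·l·sinθ·θ̇² = 8.525145 + -1.263904 − -0.004651 = 7.265892
step 3→4:
  ẍ = (ẋ'−ẋ)/dt = (-1.353871508−-1.200172000)/0.015766 = -9.748795
  θ̈ = (θ̇'−θ̇)/dt = (-0.486548151−-0.622767172)/0.015766 = 8.640050
  sinθ=-0.098782, cosθ=0.995109
  F = (M+m)·ẍ + m·l·cosθ·θ̈ − m·l·sinθ·θ̇² = -14.217653 + 1.643317 − -0.007323 = -12.567013
step 4→5:
  ẍ = (ẋ'−ẋ)/dt = (-1.206148911−-1.353871508)/0.015766 = 9.369694
  θ̈ = (θ̇'−θ̇)/dt = (-0.648462116−-0.486548151)/0.015766 = -10.269819
  sinθ=-0.108548, cosθ=0.994091
  F = (M+m)·ẍ + m·l·cosθ·θ̈ − m·l·sinθ·θ̇² = 13.664771 + -1.951298 − -0.004911 = 11.718385
step 5→6:
  ẍ = (ẋ'−ẋ)/dt = (-1.030611929−-1.206148911)/0.015766 = 11.133895
  θ̈ = (θ̇'−θ̇)/dt = (-0.838751543−-0.648462116)/0.015766 = -12.069607
  sinθ=-0.116170, cosθ=0.993229
  F = (M+m)·ẍ + m·l·cosθ·θ̈ − m·l·sinθ·θ̇² = 16.237683 + -2.291275 − -0.009337 = 13.955745
step 6→7:
  ẍ = (ẋ'−ẋ)/dt = (-1.141332964−-1.030611929)/0.015766 = -7.022773
  θ̈ = (θ̇'−θ̇)/dt = (-0.749405852−-0.838751543)/0.015766 = 5.666985
  sinθ=-0.126318, cosθ=0.991990
  F = (M+m)·ẍ + m·l·cosθ·θ̈ − m·l·sinθ·θ̇² = -10.242019 + 1.074469 − -0.016985 = -9.150565
step 7→8:
  ẍ = (ẋ'−ẋ)/dt = (-1.097961876−-1.141332964)/0.015766 = 2.750925
  θ̈ = (θ̇'−θ̇)/dt = (-0.813237619−-0.749405852)/0.015766 = -4.048698
  sinθ=-0.139425, cosθ=0.990233
  F = (M+m)·ẍ + m·l·cosθ·θ̈ − m·l·sinθ·θ̇² = 4.011952 + -0.766279 − -0.014966 = 3.260639

F_0 = -9.368126 N
F_1 = -7.473308 N
F_2 = 7.265892 N
F_3 = -12.567013 N
F_4 = 11.718385 N
F_5 = 13.955745 N
F_6 = -9.150565 N
F_7 = 3.260639 N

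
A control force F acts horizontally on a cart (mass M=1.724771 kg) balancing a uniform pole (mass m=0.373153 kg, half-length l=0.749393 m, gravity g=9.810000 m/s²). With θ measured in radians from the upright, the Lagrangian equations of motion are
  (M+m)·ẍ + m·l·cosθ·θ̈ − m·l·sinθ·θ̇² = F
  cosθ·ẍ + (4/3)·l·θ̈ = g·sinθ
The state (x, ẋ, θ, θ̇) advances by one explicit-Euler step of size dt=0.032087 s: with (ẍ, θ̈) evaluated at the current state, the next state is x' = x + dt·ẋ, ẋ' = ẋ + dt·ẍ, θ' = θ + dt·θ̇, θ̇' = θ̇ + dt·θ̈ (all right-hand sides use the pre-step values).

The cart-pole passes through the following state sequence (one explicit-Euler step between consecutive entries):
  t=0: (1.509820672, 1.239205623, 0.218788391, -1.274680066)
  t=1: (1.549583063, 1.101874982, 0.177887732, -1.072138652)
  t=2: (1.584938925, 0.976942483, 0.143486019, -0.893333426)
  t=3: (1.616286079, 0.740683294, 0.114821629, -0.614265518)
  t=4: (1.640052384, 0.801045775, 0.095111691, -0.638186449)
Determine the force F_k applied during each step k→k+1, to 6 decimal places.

F_0 = -7.354550 N
F_1 = -6.691564 N
F_2 = -13.072012 N
F_3 = 3.727455 N

step 0→1:
  ẍ = (ẋ'−ẋ)/dt = (1.101874982−1.239205623)/0.032087 = -4.279946
  θ̈ = (θ̇'−θ̇)/dt = (-1.072138652−-1.274680066)/0.032087 = 6.312258
  sinθ=0.217047, cosθ=0.976161
  F = (M+m)·ẍ + m·l·cosθ·θ̈ − m·l·sinθ·θ̇² = -8.979002 + 1.723070 − 0.098617 = -7.354550
step 1→2:
  ẍ = (ẋ'−ẋ)/dt = (0.976942483−1.101874982)/0.032087 = -3.893555
  θ̈ = (θ̇'−θ̇)/dt = (-0.893333426−-1.072138652)/0.032087 = 5.572513
  sinθ=0.176951, cosθ=0.984220
  F = (M+m)·ẍ + m·l·cosθ·θ̈ − m·l·sinθ·θ̇² = -8.168383 + 1.533697 − 0.056879 = -6.691564
step 2→3:
  ẍ = (ẋ'−ẋ)/dt = (0.740683294−0.976942483)/0.032087 = -7.363081
  θ̈ = (θ̇'−θ̇)/dt = (-0.614265518−-0.893333426)/0.032087 = 8.697227
  sinθ=0.142994, cosθ=0.989724
  F = (M+m)·ẍ + m·l·cosθ·θ̈ − m·l·sinθ·θ̇² = -15.447185 + 2.407084 − 0.031911 = -13.072012
step 3→4:
  ẍ = (ẋ'−ẋ)/dt = (0.801045775−0.740683294)/0.032087 = 1.881213
  θ̈ = (θ̇'−θ̇)/dt = (-0.638186449−-0.614265518)/0.032087 = -0.745502
  sinθ=0.114569, cosθ=0.993415
  F = (M+m)·ẍ + m·l·cosθ·θ̈ − m·l·sinθ·θ̇² = 3.946642 + -0.207098 − 0.012089 = 3.727455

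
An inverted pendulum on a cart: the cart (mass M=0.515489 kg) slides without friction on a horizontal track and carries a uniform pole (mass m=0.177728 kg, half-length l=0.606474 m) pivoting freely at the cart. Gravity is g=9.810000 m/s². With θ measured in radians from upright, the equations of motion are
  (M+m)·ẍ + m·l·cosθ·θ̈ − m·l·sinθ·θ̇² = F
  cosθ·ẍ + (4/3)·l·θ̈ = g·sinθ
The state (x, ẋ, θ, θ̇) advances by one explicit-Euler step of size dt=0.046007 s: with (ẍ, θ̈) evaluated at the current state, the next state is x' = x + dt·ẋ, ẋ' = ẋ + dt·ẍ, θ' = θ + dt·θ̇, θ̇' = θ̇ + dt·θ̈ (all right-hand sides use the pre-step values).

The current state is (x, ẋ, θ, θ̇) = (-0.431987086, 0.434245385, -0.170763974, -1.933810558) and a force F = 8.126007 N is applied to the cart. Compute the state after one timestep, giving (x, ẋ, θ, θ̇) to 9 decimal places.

(-0.412008759, 1.109656013, -0.259732796, -2.851760367)

sinθ=-0.169935261, cosθ=0.985455228
temp = (F + m·l·θ̇²·sinθ)/(M+m) = (8.126007 + -0.068498238)/0.693217 = 11.623357134
θ̈ = (g·sinθ − cosθ·temp)/(l·(4/3 − m·cos²θ/(M+m))) = -19.952394399
ẍ = temp − m·l·θ̈·cosθ/(M+m) = 14.680605737
Euler: x'=-0.431987086+0.046007·0.434245385=-0.412008759, ẋ'=0.434245385+0.046007·14.680605737=1.109656013
       θ'=-0.170763974+0.046007·-1.933810558=-0.259732796, θ̇'=-1.933810558+0.046007·-19.952394399=-2.851760367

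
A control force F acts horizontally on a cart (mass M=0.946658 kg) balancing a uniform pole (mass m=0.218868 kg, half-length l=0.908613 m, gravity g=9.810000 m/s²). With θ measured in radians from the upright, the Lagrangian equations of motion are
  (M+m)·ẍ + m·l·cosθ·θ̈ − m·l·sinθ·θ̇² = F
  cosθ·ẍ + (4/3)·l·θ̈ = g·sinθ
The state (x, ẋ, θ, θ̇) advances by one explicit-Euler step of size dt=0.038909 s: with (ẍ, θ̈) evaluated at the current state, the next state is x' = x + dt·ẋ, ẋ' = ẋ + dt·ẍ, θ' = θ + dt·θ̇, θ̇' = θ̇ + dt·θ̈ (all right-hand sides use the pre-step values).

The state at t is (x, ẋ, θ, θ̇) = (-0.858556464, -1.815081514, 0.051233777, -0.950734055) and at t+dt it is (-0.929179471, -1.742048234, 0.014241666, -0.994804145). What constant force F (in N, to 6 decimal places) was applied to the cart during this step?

F = 1.953570 N

ẍ = (ẋ'−ẋ)/dt = (-1.742048234−-1.815081514)/0.038909 = 1.877028
θ̈ = (θ̇'−θ̇)/dt = (-0.994804145−-0.950734055)/0.038909 = -1.132645
sinθ=0.051211, cosθ=0.998688
F = (M+m)·ẍ + m·l·cosθ·θ̈ − m·l·sinθ·θ̇² = 2.187725 + -0.224949 − 0.009205 = 1.953570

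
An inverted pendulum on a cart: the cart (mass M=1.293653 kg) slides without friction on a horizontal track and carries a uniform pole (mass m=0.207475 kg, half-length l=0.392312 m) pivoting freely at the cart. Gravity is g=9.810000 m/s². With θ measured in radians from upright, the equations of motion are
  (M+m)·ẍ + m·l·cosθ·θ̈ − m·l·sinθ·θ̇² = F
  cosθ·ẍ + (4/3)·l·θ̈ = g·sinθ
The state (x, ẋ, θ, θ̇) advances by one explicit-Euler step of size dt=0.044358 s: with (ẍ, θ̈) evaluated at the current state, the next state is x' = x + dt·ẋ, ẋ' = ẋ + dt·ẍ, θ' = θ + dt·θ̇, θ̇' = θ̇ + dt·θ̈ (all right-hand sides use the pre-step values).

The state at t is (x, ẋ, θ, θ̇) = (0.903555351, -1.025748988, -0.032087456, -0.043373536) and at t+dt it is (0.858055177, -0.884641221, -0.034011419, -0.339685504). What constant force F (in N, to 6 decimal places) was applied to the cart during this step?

ẍ = (ẋ'−ẋ)/dt = (-0.884641221−-1.025748988)/0.044358 = 3.181112
θ̈ = (θ̇'−θ̇)/dt = (-0.339685504−-0.043373536)/0.044358 = -6.680012
sinθ=-0.032082, cosθ=0.999485
F = (M+m)·ẍ + m·l·cosθ·θ̈ − m·l·sinθ·θ̇² = 4.775256 + -0.543439 − -0.000005 = 4.231822

F = 4.231822 N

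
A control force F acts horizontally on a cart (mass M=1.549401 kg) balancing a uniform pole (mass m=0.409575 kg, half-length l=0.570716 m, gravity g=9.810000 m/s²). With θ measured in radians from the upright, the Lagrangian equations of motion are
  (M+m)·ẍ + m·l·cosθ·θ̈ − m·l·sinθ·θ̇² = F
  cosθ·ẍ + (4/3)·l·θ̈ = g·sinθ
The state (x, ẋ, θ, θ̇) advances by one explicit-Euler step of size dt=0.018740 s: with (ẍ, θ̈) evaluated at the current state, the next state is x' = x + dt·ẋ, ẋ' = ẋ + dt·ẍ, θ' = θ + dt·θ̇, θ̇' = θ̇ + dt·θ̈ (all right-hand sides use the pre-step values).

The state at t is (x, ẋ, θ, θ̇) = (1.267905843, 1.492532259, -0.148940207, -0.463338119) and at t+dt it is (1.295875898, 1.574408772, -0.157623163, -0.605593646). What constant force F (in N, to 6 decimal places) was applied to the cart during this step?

F = 6.811603 N

ẍ = (ẋ'−ẋ)/dt = (1.574408772−1.492532259)/0.018740 = 4.369078
θ̈ = (θ̇'−θ̇)/dt = (-0.605593646−-0.463338119)/0.018740 = -7.591010
sinθ=-0.148390, cosθ=0.988929
F = (M+m)·ẍ + m·l·cosθ·θ̈ − m·l·sinθ·θ̇² = 8.558918 + -1.754762 − -0.007447 = 6.811603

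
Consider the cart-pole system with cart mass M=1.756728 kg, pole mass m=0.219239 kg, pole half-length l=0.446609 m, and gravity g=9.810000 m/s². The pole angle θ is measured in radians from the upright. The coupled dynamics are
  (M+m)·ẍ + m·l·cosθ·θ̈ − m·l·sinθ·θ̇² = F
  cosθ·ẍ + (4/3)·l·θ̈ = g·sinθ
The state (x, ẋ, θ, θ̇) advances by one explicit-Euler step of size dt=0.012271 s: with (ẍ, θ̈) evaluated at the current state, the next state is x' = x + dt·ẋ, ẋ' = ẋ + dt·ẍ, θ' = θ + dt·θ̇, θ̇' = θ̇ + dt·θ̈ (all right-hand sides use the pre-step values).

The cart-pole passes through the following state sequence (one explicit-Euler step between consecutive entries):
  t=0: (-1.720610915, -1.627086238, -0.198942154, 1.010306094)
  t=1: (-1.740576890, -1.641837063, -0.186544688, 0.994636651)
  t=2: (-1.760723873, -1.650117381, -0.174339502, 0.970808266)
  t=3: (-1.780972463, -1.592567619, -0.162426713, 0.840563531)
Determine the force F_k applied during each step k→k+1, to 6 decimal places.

F_0 = -2.478100 N
F_1 = -1.502228 N
F_2 = 8.259585 N

step 0→1:
  ẍ = (ẋ'−ẋ)/dt = (-1.641837063−-1.627086238)/0.012271 = -1.202088
  θ̈ = (θ̇'−θ̇)/dt = (0.994636651−1.010306094)/0.012271 = -1.276949
  sinθ=-0.197632, cosθ=0.980276
  F = (M+m)·ẍ + m·l·cosθ·θ̈ − m·l·sinθ·θ̇² = -2.375287 + -0.122565 − -0.019752 = -2.478100
step 1→2:
  ẍ = (ẋ'−ẋ)/dt = (-1.650117381−-1.641837063)/0.012271 = -0.674788
  θ̈ = (θ̇'−θ̇)/dt = (0.970808266−0.994636651)/0.012271 = -1.941845
  sinθ=-0.185465, cosθ=0.982651
  F = (M+m)·ẍ + m·l·cosθ·θ̈ − m·l·sinθ·θ̇² = -1.333358 + -0.186835 − -0.017965 = -1.502228
step 2→3:
  ẍ = (ẋ'−ẋ)/dt = (-1.592567619−-1.650117381)/0.012271 = 4.689900
  θ̈ = (θ̇'−θ̇)/dt = (0.840563531−0.970808266)/0.012271 = -10.614028
  sinθ=-0.173458, cosθ=0.984841
  F = (M+m)·ẍ + m·l·cosθ·θ̈ − m·l·sinθ·θ̇² = 9.267087 + -1.023509 − -0.016007 = 8.259585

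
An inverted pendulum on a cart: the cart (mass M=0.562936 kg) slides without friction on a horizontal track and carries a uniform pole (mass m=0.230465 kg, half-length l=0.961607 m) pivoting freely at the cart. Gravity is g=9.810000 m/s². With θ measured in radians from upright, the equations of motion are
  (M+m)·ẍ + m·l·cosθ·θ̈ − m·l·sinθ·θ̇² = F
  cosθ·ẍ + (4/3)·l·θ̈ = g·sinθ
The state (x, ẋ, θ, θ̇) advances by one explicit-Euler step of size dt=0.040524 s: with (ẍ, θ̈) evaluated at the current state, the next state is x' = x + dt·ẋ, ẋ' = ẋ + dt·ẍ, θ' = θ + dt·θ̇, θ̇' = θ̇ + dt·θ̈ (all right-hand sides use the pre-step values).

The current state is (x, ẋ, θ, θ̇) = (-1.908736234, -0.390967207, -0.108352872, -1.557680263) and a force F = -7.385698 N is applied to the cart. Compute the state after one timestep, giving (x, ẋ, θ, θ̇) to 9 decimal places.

(-1.924579789, -0.863629752, -0.171476307, -1.224721813)

sinθ=-0.108140980, cosθ=0.994135568
temp = (F + m·l·θ̇²·sinθ)/(M+m) = (-7.385698 + -0.058149975)/0.793401 = -9.382201402
θ̈ = (g·sinθ − cosθ·temp)/(l·(4/3 − m·cos²θ/(M+m))) = 8.216327364
ẍ = temp − m·l·θ̈·cosθ/(M+m) = -11.663768259
Euler: x'=-1.908736234+0.040524·-0.390967207=-1.924579789, ẋ'=-0.390967207+0.040524·-11.663768259=-0.863629752
       θ'=-0.108352872+0.040524·-1.557680263=-0.171476307, θ̇'=-1.557680263+0.040524·8.216327364=-1.224721813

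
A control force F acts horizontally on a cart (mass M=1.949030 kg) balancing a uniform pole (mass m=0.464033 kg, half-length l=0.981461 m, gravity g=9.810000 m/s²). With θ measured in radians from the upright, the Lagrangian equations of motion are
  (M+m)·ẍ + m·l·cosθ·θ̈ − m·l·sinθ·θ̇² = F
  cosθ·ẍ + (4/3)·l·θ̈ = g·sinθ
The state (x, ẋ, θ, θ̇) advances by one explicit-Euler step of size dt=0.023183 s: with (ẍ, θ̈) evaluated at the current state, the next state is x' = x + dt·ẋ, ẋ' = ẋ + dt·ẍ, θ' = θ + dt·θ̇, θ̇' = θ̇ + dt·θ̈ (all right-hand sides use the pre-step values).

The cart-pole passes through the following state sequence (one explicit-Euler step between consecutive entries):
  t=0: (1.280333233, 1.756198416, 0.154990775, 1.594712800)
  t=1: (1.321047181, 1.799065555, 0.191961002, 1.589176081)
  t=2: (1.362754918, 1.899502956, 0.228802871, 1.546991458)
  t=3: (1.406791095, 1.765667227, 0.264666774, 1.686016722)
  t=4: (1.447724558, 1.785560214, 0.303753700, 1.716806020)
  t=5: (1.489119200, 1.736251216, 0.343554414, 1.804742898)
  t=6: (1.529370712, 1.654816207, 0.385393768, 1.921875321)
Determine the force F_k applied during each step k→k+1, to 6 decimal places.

step 0→1:
  ẍ = (ẋ'−ẋ)/dt = (1.799065555−1.756198416)/0.023183 = 1.849076
  θ̈ = (θ̇'−θ̇)/dt = (1.589176081−1.594712800)/0.023183 = -0.238827
  sinθ=0.154371, cosθ=0.988013
  F = (M+m)·ẍ + m·l·cosθ·θ̈ − m·l·sinθ·θ̇² = 4.461938 + -0.107465 − 0.178794 = 4.175679
step 1→2:
  ẍ = (ẋ'−ẋ)/dt = (1.899502956−1.799065555)/0.023183 = 4.332373
  θ̈ = (θ̇'−θ̇)/dt = (1.546991458−1.589176081)/0.023183 = -1.819636
  sinθ=0.190784, cosθ=0.981632
  F = (M+m)·ẍ + m·l·cosθ·θ̈ − m·l·sinθ·θ̇² = 10.454289 + -0.813496 − 0.219436 = 9.421357
step 2→3:
  ẍ = (ẋ'−ẋ)/dt = (1.765667227−1.899502956)/0.023183 = -5.773012
  θ̈ = (θ̇'−θ̇)/dt = (1.686016722−1.546991458)/0.023183 = 5.996863
  sinθ=0.226812, cosθ=0.973939
  F = (M+m)·ẍ + m·l·cosθ·θ̈ − m·l·sinθ·θ̇² = -13.930641 + 2.659975 − 0.247208 = -11.517874
step 3→4:
  ẍ = (ẋ'−ẋ)/dt = (1.785560214−1.765667227)/0.023183 = 0.858085
  θ̈ = (θ̇'−θ̇)/dt = (1.716806020−1.686016722)/0.023183 = 1.328098
  sinθ=0.261588, cosθ=0.965180
  F = (M+m)·ẍ + m·l·cosθ·θ̈ − m·l·sinθ·θ̇² = 2.070613 + 0.583795 − 0.338659 = 2.315749
step 4→5:
  ẍ = (ẋ'−ẋ)/dt = (1.736251216−1.785560214)/0.023183 = -2.126946
  θ̈ = (θ̇'−θ̇)/dt = (1.804742898−1.716806020)/0.023183 = 3.793162
  sinθ=0.299104, cosθ=0.954220
  F = (M+m)·ẍ + m·l·cosθ·θ̈ − m·l·sinθ·θ̇² = -5.132456 + 1.648436 − 0.401501 = -3.885521
step 5→6:
  ẍ = (ẋ'−ẋ)/dt = (1.654816207−1.736251216)/0.023183 = -3.512704
  θ̈ = (θ̇'−θ̇)/dt = (1.921875321−1.804742898)/0.023183 = 5.052514
  sinθ=0.336836, cosθ=0.941563
  F = (M+m)·ẍ + m·l·cosθ·θ̈ − m·l·sinθ·θ̇² = -8.476375 + 2.166601 − 0.499656 = -6.809430

F_0 = 4.175679 N
F_1 = 9.421357 N
F_2 = -11.517874 N
F_3 = 2.315749 N
F_4 = -3.885521 N
F_5 = -6.809430 N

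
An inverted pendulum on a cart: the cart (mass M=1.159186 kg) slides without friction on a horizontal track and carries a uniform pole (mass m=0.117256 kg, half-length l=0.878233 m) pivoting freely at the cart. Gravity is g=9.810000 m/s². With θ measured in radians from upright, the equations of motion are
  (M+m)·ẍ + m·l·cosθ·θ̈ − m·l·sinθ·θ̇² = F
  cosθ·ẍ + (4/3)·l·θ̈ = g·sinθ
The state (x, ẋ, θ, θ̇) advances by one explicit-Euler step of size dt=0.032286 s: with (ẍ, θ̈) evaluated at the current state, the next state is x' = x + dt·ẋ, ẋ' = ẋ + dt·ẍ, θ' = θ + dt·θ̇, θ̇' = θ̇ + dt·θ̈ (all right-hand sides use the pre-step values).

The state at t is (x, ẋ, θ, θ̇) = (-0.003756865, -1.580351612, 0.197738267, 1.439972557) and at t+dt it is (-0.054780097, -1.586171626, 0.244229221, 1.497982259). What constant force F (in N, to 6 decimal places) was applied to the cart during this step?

ẍ = (ẋ'−ẋ)/dt = (-1.586171626−-1.580351612)/0.032286 = -0.180264
θ̈ = (θ̇'−θ̇)/dt = (1.497982259−1.439972557)/0.032286 = 1.796745
sinθ=0.196452, cosθ=0.980513
F = (M+m)·ẍ + m·l·cosθ·θ̈ − m·l·sinθ·θ̇² = -0.230097 + 0.181420 − 0.041948 = -0.090625

F = -0.090625 N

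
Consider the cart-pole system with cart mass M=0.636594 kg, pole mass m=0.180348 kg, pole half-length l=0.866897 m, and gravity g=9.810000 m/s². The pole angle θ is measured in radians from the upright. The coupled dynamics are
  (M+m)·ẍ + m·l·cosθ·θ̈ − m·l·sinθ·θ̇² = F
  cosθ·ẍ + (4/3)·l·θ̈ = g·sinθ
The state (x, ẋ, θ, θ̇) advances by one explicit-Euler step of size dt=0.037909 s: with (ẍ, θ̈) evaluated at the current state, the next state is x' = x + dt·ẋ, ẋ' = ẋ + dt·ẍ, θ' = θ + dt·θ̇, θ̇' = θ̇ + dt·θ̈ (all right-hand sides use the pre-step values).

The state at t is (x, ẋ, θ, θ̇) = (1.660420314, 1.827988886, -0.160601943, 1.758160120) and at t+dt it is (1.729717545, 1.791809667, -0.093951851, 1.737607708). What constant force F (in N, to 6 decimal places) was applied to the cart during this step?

F = -0.786054 N

ẍ = (ẋ'−ẋ)/dt = (1.791809667−1.827988886)/0.037909 = -0.954370
θ̈ = (θ̇'−θ̇)/dt = (1.737607708−1.758160120)/0.037909 = -0.542151
sinθ=-0.159912, cosθ=0.987131
F = (M+m)·ẍ + m·l·cosθ·θ̈ − m·l·sinθ·θ̇² = -0.779665 + -0.083671 − -0.077282 = -0.786054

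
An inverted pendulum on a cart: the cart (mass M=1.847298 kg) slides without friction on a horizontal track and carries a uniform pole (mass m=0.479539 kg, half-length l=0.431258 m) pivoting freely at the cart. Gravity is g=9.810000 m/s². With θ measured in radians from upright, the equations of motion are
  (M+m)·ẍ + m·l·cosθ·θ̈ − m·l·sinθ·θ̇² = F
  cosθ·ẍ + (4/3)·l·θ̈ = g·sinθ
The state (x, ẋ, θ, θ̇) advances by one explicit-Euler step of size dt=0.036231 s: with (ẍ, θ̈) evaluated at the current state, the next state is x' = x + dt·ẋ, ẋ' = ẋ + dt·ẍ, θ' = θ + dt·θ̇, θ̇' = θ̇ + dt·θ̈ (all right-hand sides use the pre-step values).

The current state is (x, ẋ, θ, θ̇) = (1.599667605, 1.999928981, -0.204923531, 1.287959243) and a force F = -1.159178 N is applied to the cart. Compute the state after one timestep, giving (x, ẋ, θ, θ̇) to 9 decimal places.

(1.672127032, 1.990313210, -0.158259480, 1.178549277)

sinθ=-0.203492291, cosθ=0.979076548
temp = (F + m·l·θ̇²·sinθ)/(M+m) = (-1.159178 + -0.069809303)/2.326837 = -0.528179371
θ̈ = (g·sinθ − cosθ·temp)/(l·(4/3 − m·cos²θ/(M+m))) = -3.019788732
ẍ = temp − m·l·θ̈·cosθ/(M+m) = -0.265401769
Euler: x'=1.599667605+0.036231·1.999928981=1.672127032, ẋ'=1.999928981+0.036231·-0.265401769=1.990313210
       θ'=-0.204923531+0.036231·1.287959243=-0.158259480, θ̇'=1.287959243+0.036231·-3.019788732=1.178549277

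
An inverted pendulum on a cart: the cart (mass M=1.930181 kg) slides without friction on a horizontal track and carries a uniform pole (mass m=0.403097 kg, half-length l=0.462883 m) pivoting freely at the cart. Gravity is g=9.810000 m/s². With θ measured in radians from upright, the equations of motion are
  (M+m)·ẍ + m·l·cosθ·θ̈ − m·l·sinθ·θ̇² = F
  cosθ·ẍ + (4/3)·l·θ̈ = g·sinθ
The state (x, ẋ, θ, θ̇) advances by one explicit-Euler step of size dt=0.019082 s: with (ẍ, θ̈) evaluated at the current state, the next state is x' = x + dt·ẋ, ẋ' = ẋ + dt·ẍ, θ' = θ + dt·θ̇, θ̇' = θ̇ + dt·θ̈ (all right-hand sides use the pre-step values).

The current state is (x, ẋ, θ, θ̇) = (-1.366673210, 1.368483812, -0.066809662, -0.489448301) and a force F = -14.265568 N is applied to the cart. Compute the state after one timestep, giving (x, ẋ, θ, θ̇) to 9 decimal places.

sinθ=-0.066759972, cosθ=0.997769065
temp = (F + m·l·θ̇²·sinθ)/(M+m) = (-14.265568 + -0.002984081)/2.333278 = -6.115238767
θ̈ = (g·sinθ − cosθ·temp)/(l·(4/3 − m·cos²θ/(M+m))) = 10.132113599
ẍ = temp − m·l·θ̈·cosθ/(M+m) = -6.923672443
Euler: x'=-1.366673210+0.019082·1.368483812=-1.340559802, ẋ'=1.368483812+0.019082·-6.923672443=1.236366294
       θ'=-0.066809662+0.019082·-0.489448301=-0.076149314, θ̇'=-0.489448301+0.019082·10.132113599=-0.296107309

(-1.340559802, 1.236366294, -0.076149314, -0.296107309)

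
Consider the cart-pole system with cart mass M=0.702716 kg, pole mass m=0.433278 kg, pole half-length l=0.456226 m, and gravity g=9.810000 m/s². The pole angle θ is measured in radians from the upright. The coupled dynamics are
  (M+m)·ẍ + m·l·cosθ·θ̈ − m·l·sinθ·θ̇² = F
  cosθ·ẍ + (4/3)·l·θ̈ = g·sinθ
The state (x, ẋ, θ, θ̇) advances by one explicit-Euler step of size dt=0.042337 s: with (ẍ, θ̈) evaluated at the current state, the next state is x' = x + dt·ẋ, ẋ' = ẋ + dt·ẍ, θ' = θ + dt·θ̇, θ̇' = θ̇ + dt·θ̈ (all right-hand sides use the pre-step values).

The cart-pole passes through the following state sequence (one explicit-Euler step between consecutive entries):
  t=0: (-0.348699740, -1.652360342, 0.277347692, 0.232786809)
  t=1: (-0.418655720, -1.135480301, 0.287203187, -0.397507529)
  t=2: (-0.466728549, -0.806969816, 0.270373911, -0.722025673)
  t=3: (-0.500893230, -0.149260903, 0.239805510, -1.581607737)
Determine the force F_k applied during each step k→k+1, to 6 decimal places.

F_0 = 11.035684 N
F_1 = 7.352682 N
F_2 = 13.752629 N

step 0→1:
  ẍ = (ẋ'−ẋ)/dt = (-1.135480301−-1.652360342)/0.042337 = 12.208707
  θ̈ = (θ̇'−θ̇)/dt = (-0.397507529−0.232786809)/0.042337 = -14.887553
  sinθ=0.273806, cosθ=0.961785
  F = (M+m)·ẍ + m·l·cosθ·θ̈ − m·l·sinθ·θ̇² = 13.869018 + -2.830401 − 0.002933 = 11.035684
step 1→2:
  ẍ = (ẋ'−ẋ)/dt = (-0.806969816−-1.135480301)/0.042337 = 7.759418
  θ̈ = (θ̇'−θ̇)/dt = (-0.722025673−-0.397507529)/0.042337 = -7.665119
  sinθ=0.283271, cosθ=0.959040
  F = (M+m)·ẍ + m·l·cosθ·θ̈ − m·l·sinθ·θ̇² = 8.814652 + -1.453123 − 0.008848 = 7.352682
step 2→3:
  ẍ = (ẋ'−ẋ)/dt = (-0.149260903−-0.806969816)/0.042337 = 15.535085
  θ̈ = (θ̇'−θ̇)/dt = (-1.581607737−-0.722025673)/0.042337 = -20.303330
  sinθ=0.267092, cosθ=0.963671
  F = (M+m)·ẍ + m·l·cosθ·θ̈ − m·l·sinθ·θ̇² = 17.647764 + -3.867611 − 0.027524 = 13.752629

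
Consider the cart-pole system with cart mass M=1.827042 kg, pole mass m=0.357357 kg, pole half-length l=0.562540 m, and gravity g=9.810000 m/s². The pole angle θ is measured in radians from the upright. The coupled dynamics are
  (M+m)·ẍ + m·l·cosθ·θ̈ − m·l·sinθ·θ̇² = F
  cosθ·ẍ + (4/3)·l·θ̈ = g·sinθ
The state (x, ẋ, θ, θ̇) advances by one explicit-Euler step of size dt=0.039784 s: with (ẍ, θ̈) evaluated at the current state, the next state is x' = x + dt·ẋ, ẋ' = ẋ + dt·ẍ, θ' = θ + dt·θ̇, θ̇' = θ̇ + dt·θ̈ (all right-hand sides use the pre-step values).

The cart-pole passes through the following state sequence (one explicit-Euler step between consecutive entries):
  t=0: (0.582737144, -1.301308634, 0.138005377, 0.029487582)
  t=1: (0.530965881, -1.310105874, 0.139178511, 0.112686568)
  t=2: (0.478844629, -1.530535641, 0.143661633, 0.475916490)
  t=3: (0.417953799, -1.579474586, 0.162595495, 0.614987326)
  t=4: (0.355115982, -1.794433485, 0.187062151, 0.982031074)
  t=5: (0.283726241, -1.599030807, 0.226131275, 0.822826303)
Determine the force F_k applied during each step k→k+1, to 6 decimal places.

step 0→1:
  ẍ = (ẋ'−ẋ)/dt = (-1.310105874−-1.301308634)/0.039784 = -0.221125
  θ̈ = (θ̇'−θ̇)/dt = (0.112686568−0.029487582)/0.039784 = 2.091267
  sinθ=0.137568, cosθ=0.990492
  F = (M+m)·ẍ + m·l·cosθ·θ̈ − m·l·sinθ·θ̇² = -0.483025 + 0.416405 − 0.000024 = -0.066644
step 1→2:
  ẍ = (ẋ'−ẋ)/dt = (-1.530535641−-1.310105874)/0.039784 = -5.540664
  θ̈ = (θ̇'−θ̇)/dt = (0.475916490−0.112686568)/0.039784 = 9.130050
  sinθ=0.138730, cosθ=0.990330
  F = (M+m)·ẍ + m·l·cosθ·θ̈ − m·l·sinθ·θ̇² = -12.103020 + 1.817644 − 0.000354 = -10.285730
step 2→3:
  ẍ = (ẋ'−ẋ)/dt = (-1.579474586−-1.530535641)/0.039784 = -1.230116
  θ̈ = (θ̇'−θ̇)/dt = (0.614987326−0.475916490)/0.039784 = 3.495647
  sinθ=0.143168, cosθ=0.989698
  F = (M+m)·ẍ + m·l·cosθ·θ̈ − m·l·sinθ·θ̇² = -2.687065 + 0.695482 − 0.006519 = -1.998101
step 3→4:
  ẍ = (ẋ'−ẋ)/dt = (-1.794433485−-1.579474586)/0.039784 = -5.403149
  θ̈ = (θ̇'−θ̇)/dt = (0.982031074−0.614987326)/0.039784 = 9.225914
  sinθ=0.161880, cosθ=0.986810
  F = (M+m)·ẍ + m·l·cosθ·θ̈ − m·l·sinθ·θ̇² = -11.802634 + 1.830201 − 0.012308 = -9.984741
step 4→5:
  ẍ = (ẋ'−ẋ)/dt = (-1.599030807−-1.794433485)/0.039784 = 4.911590
  θ̈ = (θ̇'−θ̇)/dt = (0.822826303−0.982031074)/0.039784 = -4.001729
  sinθ=0.185973, cosθ=0.982555
  F = (M+m)·ẍ + m·l·cosθ·θ̈ − m·l·sinθ·θ̇² = 10.728871 + -0.790424 − 0.036054 = 9.902393

F_0 = -0.066644 N
F_1 = -10.285730 N
F_2 = -1.998101 N
F_3 = -9.984741 N
F_4 = 9.902393 N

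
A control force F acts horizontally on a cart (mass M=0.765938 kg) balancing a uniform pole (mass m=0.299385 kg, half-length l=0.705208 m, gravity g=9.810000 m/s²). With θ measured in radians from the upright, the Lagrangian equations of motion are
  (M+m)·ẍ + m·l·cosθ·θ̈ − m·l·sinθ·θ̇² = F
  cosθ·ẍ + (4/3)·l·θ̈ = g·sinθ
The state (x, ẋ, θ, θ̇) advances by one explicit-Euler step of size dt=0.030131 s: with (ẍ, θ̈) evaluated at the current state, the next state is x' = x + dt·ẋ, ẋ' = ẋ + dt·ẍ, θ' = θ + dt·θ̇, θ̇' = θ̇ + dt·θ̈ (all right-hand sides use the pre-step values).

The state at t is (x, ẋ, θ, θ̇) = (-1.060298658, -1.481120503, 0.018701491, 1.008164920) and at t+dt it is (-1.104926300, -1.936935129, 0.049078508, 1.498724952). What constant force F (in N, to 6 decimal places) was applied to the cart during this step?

F = -12.683201 N

ẍ = (ẋ'−ẋ)/dt = (-1.936935129−-1.481120503)/0.030131 = -15.127763
θ̈ = (θ̇'−θ̇)/dt = (1.498724952−1.008164920)/0.030131 = 16.280908
sinθ=0.018700, cosθ=0.999825
F = (M+m)·ẍ + m·l·cosθ·θ̈ − m·l·sinθ·θ̇² = -16.115954 + 3.436766 − 0.004013 = -12.683201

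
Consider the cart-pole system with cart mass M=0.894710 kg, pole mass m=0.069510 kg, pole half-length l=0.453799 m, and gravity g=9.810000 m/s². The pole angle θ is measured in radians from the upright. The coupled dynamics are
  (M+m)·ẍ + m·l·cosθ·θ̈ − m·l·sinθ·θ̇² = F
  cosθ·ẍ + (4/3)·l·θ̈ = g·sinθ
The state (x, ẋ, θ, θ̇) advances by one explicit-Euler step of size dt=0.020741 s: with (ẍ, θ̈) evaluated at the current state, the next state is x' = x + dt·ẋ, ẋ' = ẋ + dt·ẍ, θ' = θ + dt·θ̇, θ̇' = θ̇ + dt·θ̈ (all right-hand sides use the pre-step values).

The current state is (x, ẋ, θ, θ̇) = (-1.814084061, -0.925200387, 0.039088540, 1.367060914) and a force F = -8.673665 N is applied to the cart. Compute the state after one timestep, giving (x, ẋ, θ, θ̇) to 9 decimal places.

(-1.833273642, -1.122825259, 0.067442750, 1.706570041)

sinθ=0.039078587, cosθ=0.999236140
temp = (F + m·l·θ̇²·sinθ)/(M+m) = (-8.673665 + 0.002303697)/0.964220 = -8.993135698
θ̈ = (g·sinθ − cosθ·temp)/(l·(4/3 − m·cos²θ/(M+m))) = 16.368985445
ẍ = temp − m·l·θ̈·cosθ/(M+m) = -9.528222924
Euler: x'=-1.814084061+0.020741·-0.925200387=-1.833273642, ẋ'=-0.925200387+0.020741·-9.528222924=-1.122825259
       θ'=0.039088540+0.020741·1.367060914=0.067442750, θ̇'=1.367060914+0.020741·16.368985445=1.706570041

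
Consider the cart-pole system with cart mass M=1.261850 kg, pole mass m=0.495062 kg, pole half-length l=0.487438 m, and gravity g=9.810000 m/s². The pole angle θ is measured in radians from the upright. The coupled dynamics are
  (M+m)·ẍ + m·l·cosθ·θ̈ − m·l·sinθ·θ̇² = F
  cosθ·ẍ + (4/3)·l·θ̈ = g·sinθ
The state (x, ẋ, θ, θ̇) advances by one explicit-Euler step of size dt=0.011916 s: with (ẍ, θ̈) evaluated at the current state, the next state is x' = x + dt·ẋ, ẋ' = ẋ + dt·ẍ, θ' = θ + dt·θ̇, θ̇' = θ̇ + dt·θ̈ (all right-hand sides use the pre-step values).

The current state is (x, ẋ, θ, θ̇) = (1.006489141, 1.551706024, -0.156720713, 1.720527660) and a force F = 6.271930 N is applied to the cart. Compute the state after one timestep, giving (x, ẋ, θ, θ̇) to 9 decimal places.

sinθ=-0.156079954, cosθ=0.987744424
temp = (F + m·l·θ̇²·sinθ)/(M+m) = (6.271930 + -0.111493467)/1.756912 = 3.506400168
θ̈ = (g·sinθ − cosθ·temp)/(l·(4/3 − m·cos²θ/(M+m))) = -9.681030459
ẍ = temp − m·l·θ̈·cosθ/(M+m) = 4.819794505
Euler: x'=1.006489141+0.011916·1.551706024=1.024979270, ẋ'=1.551706024+0.011916·4.819794505=1.609138695
       θ'=-0.156720713+0.011916·1.720527660=-0.136218905, θ̇'=1.720527660+0.011916·-9.681030459=1.605168501

(1.024979270, 1.609138695, -0.136218905, 1.605168501)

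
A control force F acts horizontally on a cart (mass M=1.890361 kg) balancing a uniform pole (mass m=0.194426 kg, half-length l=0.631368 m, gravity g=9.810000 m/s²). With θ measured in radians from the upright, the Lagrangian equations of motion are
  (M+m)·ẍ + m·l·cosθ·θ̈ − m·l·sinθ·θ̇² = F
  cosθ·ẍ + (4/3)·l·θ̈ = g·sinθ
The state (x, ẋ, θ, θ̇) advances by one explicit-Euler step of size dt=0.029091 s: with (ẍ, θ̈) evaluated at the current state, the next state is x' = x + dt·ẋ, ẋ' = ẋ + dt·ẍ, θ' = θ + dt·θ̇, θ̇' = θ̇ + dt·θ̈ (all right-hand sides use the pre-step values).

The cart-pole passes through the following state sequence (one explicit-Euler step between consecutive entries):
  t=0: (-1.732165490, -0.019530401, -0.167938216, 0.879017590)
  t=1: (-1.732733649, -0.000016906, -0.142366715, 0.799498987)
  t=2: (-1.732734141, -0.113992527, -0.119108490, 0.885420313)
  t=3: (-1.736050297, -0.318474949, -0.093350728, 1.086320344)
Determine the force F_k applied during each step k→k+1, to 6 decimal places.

step 0→1:
  ẍ = (ẋ'−ẋ)/dt = (-0.000016906−-0.019530401)/0.029091 = 0.670774
  θ̈ = (θ̇'−θ̇)/dt = (0.799498987−0.879017590)/0.029091 = -2.733443
  sinθ=-0.167150, cosθ=0.985931
  F = (M+m)·ẍ + m·l·cosθ·θ̈ − m·l·sinθ·θ̇² = 1.398422 + -0.330822 − -0.015854 = 1.083454
step 1→2:
  ẍ = (ẋ'−ẋ)/dt = (-0.113992527−-0.000016906)/0.029091 = -3.917900
  θ̈ = (θ̇'−θ̇)/dt = (0.885420313−0.799498987)/0.029091 = 2.953536
  sinθ=-0.141886, cosθ=0.989883
  F = (M+m)·ẍ + m·l·cosθ·θ̈ − m·l·sinθ·θ̇² = -8.167986 + 0.358891 − -0.011133 = -7.797962
step 2→3:
  ẍ = (ẋ'−ẋ)/dt = (-0.318474949−-0.113992527)/0.029091 = -7.029061
  θ̈ = (θ̇'−θ̇)/dt = (1.086320344−0.885420313)/0.029091 = 6.905917
  sinθ=-0.118827, cosθ=0.992915
  F = (M+m)·ẍ + m·l·cosθ·θ̈ − m·l·sinθ·θ̇² = -14.654096 + 0.841725 − -0.011435 = -13.800935

F_0 = 1.083454 N
F_1 = -7.797962 N
F_2 = -13.800935 N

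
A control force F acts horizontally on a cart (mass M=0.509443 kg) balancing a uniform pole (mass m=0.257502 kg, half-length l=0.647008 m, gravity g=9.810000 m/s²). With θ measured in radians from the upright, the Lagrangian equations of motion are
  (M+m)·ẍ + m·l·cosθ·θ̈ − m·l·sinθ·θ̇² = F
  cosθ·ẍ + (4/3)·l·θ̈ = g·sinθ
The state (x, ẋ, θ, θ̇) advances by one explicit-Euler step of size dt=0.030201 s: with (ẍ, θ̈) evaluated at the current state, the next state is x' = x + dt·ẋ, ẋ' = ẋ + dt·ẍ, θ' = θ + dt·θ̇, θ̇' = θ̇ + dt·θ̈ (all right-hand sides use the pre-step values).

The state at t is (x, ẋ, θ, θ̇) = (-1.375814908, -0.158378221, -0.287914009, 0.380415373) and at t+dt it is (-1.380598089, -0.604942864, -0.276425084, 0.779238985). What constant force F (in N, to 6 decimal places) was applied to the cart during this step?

ẍ = (ẋ'−ẋ)/dt = (-0.604942864−-0.158378221)/0.030201 = -14.786419
θ̈ = (θ̇'−θ̇)/dt = (0.779238985−0.380415373)/0.030201 = 13.205643
sinθ=-0.283953, cosθ=0.958838
F = (M+m)·ẍ + m·l·cosθ·θ̈ − m·l·sinθ·θ̇² = -11.340370 + 2.109576 − -0.006846 = -9.223948

F = -9.223948 N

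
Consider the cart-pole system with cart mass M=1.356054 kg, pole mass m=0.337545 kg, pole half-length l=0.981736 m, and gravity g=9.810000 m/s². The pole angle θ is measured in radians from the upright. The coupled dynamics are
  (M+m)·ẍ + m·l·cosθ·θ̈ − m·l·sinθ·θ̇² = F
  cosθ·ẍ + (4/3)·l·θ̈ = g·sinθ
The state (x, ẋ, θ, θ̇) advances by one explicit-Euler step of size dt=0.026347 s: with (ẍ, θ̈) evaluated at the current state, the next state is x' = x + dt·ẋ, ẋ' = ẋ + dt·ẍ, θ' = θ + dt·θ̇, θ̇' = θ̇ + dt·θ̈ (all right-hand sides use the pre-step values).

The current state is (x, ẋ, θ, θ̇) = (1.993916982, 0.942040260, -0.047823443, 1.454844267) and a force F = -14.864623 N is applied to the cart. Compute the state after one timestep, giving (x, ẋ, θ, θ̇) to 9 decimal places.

sinθ=-0.047805216, cosθ=0.998856677
temp = (F + m·l·θ̇²·sinθ)/(M+m) = (-14.864623 + -0.033530088)/1.693599 = -8.796741784
θ̈ = (g·sinθ − cosθ·temp)/(l·(4/3 − m·cos²θ/(M+m))) = 7.468124135
ẍ = temp − m·l·θ̈·cosθ/(M+m) = -10.256330552
Euler: x'=1.993916982+0.026347·0.942040260=2.018736917, ẋ'=0.942040260+0.026347·-10.256330552=0.671816719
       θ'=-0.047823443+0.026347·1.454844267=-0.009492661, θ̇'=1.454844267+0.026347·7.468124135=1.651606934

(2.018736917, 0.671816719, -0.009492661, 1.651606934)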